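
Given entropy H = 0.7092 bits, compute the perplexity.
1.6349

Perplexity is 2^H (or exp(H) for natural log).

H = 0.7092 bits
Perplexity = 2^0.7092 = 1.6349

Interpretation: The model's uncertainty is equivalent to choosing uniformly among 1.6 options.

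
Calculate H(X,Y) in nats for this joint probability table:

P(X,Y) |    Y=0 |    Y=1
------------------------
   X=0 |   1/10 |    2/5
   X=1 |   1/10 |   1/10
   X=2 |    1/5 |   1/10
1.6094 nats

Joint entropy is H(X,Y) = -Σ_{x,y} p(x,y) log p(x,y).

Summing over all non-zero entries:
H(X,Y) = -[1/10·log_e(1/10) + 2/5·log_e(2/5) + 1/10·log_e(1/10) + 1/10·log_e(1/10) + 1/5·log_e(1/5) + 1/10·log_e(1/10)]
H(X,Y) = 1.6094 nats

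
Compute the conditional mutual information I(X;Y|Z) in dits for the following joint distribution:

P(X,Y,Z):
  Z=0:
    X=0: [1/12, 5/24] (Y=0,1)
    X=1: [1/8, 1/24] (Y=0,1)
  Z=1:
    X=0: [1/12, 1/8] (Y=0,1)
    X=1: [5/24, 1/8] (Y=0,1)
0.0264 dits

Conditional mutual information: I(X;Y|Z) = H(X|Z) + H(Y|Z) - H(X,Y|Z)

H(Z) = 0.2995
H(X,Z) = 0.5867 → H(X|Z) = 0.2872
H(Y,Z) = 0.5990 → H(Y|Z) = 0.2995
H(X,Y,Z) = 0.8599 → H(X,Y|Z) = 0.5604

I(X;Y|Z) = 0.2872 + 0.2995 - 0.5604 = 0.0264 dits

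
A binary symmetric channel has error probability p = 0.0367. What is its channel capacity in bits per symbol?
0.7730 bits

For a binary symmetric channel (BSC) with error probability p:
Capacity C = 1 - H(p) bits per symbol

where H(p) = -p log₂(p) - (1-p) log₂(1-p) is the binary entropy function.

H(0.0367) = 0.2270 bits
C = 1 - 0.2270 = 0.7730 bits per symbol

This means we can reliably transmit up to 0.7730 bits of information per channel use.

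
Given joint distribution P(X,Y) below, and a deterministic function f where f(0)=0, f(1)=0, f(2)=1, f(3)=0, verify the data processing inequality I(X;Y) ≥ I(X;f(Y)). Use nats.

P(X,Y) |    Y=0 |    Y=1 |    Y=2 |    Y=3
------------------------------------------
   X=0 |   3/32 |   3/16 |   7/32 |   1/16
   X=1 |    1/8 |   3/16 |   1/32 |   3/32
I(X;Y) = 0.0766, I(X;f(Y)) = 0.0739, inequality holds: 0.0766 ≥ 0.0739

Data Processing Inequality: For any Markov chain X → Y → Z, we have I(X;Y) ≥ I(X;Z).

Here Z = f(Y) is a deterministic function of Y, forming X → Y → Z.

Original I(X;Y) = 0.0766 nats

After applying f:
P(X,Z) where Z=f(Y):
- P(X,Z=0) = P(X,Y=0) + P(X,Y=1) + P(X,Y=3)
- P(X,Z=1) = P(X,Y=2)

I(X;Z) = I(X;f(Y)) = 0.0739 nats

Verification: 0.0766 ≥ 0.0739 ✓

Information cannot be created by processing; the function f can only lose information about X.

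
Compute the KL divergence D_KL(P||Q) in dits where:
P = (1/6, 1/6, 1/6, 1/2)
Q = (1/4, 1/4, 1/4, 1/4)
0.0625 dits

KL divergence: D_KL(P||Q) = Σ p(x) log(p(x)/q(x))

Computing term by term:
  x=0: 1/6 × log_10[(1/6)/(1/4)] = 1/6 × -0.1761 = -0.0293
  x=1: 1/6 × log_10[(1/6)/(1/4)] = 1/6 × -0.1761 = -0.0293
  x=2: 1/6 × log_10[(1/6)/(1/4)] = 1/6 × -0.1761 = -0.0293
  x=3: 1/2 × log_10[(1/2)/(1/4)] = 1/2 × 0.3010 = 0.1505

D_KL(P||Q) = 0.0625 dits

Note: KL divergence is always non-negative and equals 0 iff P = Q.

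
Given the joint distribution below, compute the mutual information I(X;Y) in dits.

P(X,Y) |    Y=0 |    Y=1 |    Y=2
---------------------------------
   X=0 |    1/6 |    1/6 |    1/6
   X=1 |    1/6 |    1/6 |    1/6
0.0000 dits

Mutual information: I(X;Y) = H(X) + H(Y) - H(X,Y)

Marginals:
P(X) = (1/2, 1/2), H(X) = 0.3010 dits
P(Y) = (1/3, 1/3, 1/3), H(Y) = 0.4771 dits

Joint entropy: H(X,Y) = 0.7782 dits

I(X;Y) = 0.3010 + 0.4771 - 0.7782 = 0.0000 dits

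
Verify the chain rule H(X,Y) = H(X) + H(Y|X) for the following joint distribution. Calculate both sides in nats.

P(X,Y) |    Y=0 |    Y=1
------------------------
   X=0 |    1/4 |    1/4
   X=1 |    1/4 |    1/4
H(X,Y) = 1.3863, H(X) = 0.6931, H(Y|X) = 0.6931 (all in nats)

Chain rule: H(X,Y) = H(X) + H(Y|X)

Left side — joint entropy directly:
H(X,Y) = -Σ p(x,y) log p(x,y) = 1.3863 nats

Right side — compute H(Y|X) from the conditional distributions:
P(X) = (1/2, 1/2), so H(X) = 0.6931 nats
H(Y|X) = Σ_x P(X=x) · H(Y|X=x):
  P(Y|X=0) = (1/2, 1/2), H(Y|X=0) = 0.6931, weight P(X=0) = 1/2
  P(Y|X=1) = (1/2, 1/2), H(Y|X=1) = 0.6931, weight P(X=1) = 1/2
H(Y|X) = 0.6931 nats

H(X) + H(Y|X) = 0.6931 + 0.6931 = 1.3863 nats

Both sides equal 1.3863 nats. ✓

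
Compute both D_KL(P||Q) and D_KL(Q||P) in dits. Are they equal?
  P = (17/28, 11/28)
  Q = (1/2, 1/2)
D_KL(P||Q) = 0.0100, D_KL(Q||P) = 0.0102

KL divergence is not symmetric: D_KL(P||Q) ≠ D_KL(Q||P) in general.

D_KL(P||Q) = 0.0100 dits
D_KL(Q||P) = 0.0102 dits

No, they are not equal!

This asymmetry is why KL divergence is not a true distance metric.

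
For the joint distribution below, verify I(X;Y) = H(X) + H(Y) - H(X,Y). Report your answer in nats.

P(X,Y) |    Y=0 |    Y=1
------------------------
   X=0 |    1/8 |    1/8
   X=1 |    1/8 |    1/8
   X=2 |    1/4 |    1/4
I(X;Y) = 0.0000 nats

Mutual information has multiple equivalent forms:
- I(X;Y) = H(X) - H(X|Y)
- I(X;Y) = H(Y) - H(Y|X)
- I(X;Y) = H(X) + H(Y) - H(X,Y)

Computing all quantities:
H(X) = 1.0397, H(Y) = 0.6931, H(X,Y) = 1.7329
H(X|Y) = 1.0397, H(Y|X) = 0.6931

Verification:
H(X) - H(X|Y) = 1.0397 - 1.0397 = 0.0000
H(Y) - H(Y|X) = 0.6931 - 0.6931 = 0.0000
H(X) + H(Y) - H(X,Y) = 1.0397 + 0.6931 - 1.7329 = 0.0000

All forms give I(X;Y) = 0.0000 nats. ✓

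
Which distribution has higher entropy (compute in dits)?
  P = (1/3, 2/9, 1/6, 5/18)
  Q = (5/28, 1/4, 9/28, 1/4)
Q

Computing entropies in dits:
H(P) = 0.5884
H(Q) = 0.5931

Distribution Q has higher entropy.

Intuition: The distribution closer to uniform (more spread out) has higher entropy.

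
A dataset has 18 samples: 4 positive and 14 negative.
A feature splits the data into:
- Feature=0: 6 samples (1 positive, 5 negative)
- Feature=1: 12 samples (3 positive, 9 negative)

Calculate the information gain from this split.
0.0067 bits

Information Gain = H(Y) - H(Y|Feature)

Before split:
P(positive) = 4/18 = 0.2222
H(Y) = 0.7642 bits

After split:
Feature=0: H = 0.6500 bits (weight = 6/18)
Feature=1: H = 0.8113 bits (weight = 12/18)
H(Y|Feature) = (6/18)×0.6500 + (12/18)×0.8113 = 0.7575 bits

Information Gain = 0.7642 - 0.7575 = 0.0067 bits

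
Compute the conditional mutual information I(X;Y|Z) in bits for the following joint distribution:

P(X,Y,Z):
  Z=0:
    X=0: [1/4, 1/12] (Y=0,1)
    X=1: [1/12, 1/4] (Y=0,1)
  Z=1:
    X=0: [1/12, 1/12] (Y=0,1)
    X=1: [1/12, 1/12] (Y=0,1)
0.1258 bits

Conditional mutual information: I(X;Y|Z) = H(X|Z) + H(Y|Z) - H(X,Y|Z)

H(Z) = 0.9183
H(X,Z) = 1.9183 → H(X|Z) = 1.0000
H(Y,Z) = 1.9183 → H(Y|Z) = 1.0000
H(X,Y,Z) = 2.7925 → H(X,Y|Z) = 1.8742

I(X;Y|Z) = 1.0000 + 1.0000 - 1.8742 = 0.1258 bits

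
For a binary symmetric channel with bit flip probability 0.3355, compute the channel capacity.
0.0796 bits

For a binary symmetric channel (BSC) with error probability p:
Capacity C = 1 - H(p) bits per symbol

where H(p) = -p log₂(p) - (1-p) log₂(1-p) is the binary entropy function.

H(0.3355) = 0.9204 bits
C = 1 - 0.9204 = 0.0796 bits per symbol

This means we can reliably transmit up to 0.0796 bits of information per channel use.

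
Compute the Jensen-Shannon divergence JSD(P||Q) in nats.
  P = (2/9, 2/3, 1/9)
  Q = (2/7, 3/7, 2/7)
0.0349 nats

Jensen-Shannon divergence is:
JSD(P||Q) = 0.5 × D_KL(P||M) + 0.5 × D_KL(Q||M)
where M = 0.5 × (P + Q) is the mixture distribution.

M = 0.5 × (2/9, 2/3, 1/9) + 0.5 × (2/7, 3/7, 2/7) = (0.253968, 0.547619, 0.198413)

D_KL(P||M) = 0.0370 nats
D_KL(Q||M) = 0.0328 nats

JSD(P||Q) = 0.5 × 0.0370 + 0.5 × 0.0328 = 0.0349 nats

Unlike KL divergence, JSD is symmetric and bounded: 0 ≤ JSD ≤ log(2).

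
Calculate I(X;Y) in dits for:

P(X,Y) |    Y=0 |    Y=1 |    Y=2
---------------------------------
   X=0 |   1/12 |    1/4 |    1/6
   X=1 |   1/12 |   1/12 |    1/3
0.0312 dits

Mutual information: I(X;Y) = H(X) + H(Y) - H(X,Y)

Marginals:
P(X) = (1/2, 1/2), H(X) = 0.3010 dits
P(Y) = (1/6, 1/3, 1/2), H(Y) = 0.4392 dits

Joint entropy: H(X,Y) = 0.7090 dits

I(X;Y) = 0.3010 + 0.4392 - 0.7090 = 0.0312 dits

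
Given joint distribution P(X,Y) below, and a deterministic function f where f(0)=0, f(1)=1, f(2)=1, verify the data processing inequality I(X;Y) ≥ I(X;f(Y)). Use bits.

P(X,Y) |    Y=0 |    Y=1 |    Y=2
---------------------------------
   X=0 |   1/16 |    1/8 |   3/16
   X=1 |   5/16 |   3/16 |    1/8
I(X;Y) = 0.1038, I(X;f(Y)) = 0.0857, inequality holds: 0.1038 ≥ 0.0857

Data Processing Inequality: For any Markov chain X → Y → Z, we have I(X;Y) ≥ I(X;Z).

Here Z = f(Y) is a deterministic function of Y, forming X → Y → Z.

Original I(X;Y) = 0.1038 bits

After applying f:
P(X,Z) where Z=f(Y):
- P(X,Z=0) = P(X,Y=0)
- P(X,Z=1) = P(X,Y=1) + P(X,Y=2)

I(X;Z) = I(X;f(Y)) = 0.0857 bits

Verification: 0.1038 ≥ 0.0857 ✓

Information cannot be created by processing; the function f can only lose information about X.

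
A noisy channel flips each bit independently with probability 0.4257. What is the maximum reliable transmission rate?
0.0160 bits

For a binary symmetric channel (BSC) with error probability p:
Capacity C = 1 - H(p) bits per symbol

where H(p) = -p log₂(p) - (1-p) log₂(1-p) is the binary entropy function.

H(0.4257) = 0.9840 bits
C = 1 - 0.9840 = 0.0160 bits per symbol

This means we can reliably transmit up to 0.0160 bits of information per channel use.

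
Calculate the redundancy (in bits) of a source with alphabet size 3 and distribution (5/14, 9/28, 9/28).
0.0018 bits

Redundancy measures how far a source is from maximum entropy:
R = H_max - H(X)

Maximum entropy for 3 symbols: H_max = log_2(3) = 1.5850 bits
Actual entropy: H(X) = 1.5831 bits
Redundancy: R = 1.5850 - 1.5831 = 0.0018 bits

This redundancy represents potential for compression: the source could be compressed by 0.0018 bits per symbol.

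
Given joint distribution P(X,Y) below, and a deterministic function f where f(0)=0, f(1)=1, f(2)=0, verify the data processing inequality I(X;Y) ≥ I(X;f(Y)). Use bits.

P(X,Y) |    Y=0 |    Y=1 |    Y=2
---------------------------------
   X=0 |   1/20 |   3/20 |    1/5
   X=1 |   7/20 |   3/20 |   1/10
I(X;Y) = 0.1780, I(X;f(Y)) = 0.0128, inequality holds: 0.1780 ≥ 0.0128

Data Processing Inequality: For any Markov chain X → Y → Z, we have I(X;Y) ≥ I(X;Z).

Here Z = f(Y) is a deterministic function of Y, forming X → Y → Z.

Original I(X;Y) = 0.1780 bits

After applying f:
P(X,Z) where Z=f(Y):
- P(X,Z=0) = P(X,Y=0) + P(X,Y=2)
- P(X,Z=1) = P(X,Y=1)

I(X;Z) = I(X;f(Y)) = 0.0128 bits

Verification: 0.1780 ≥ 0.0128 ✓

Information cannot be created by processing; the function f can only lose information about X.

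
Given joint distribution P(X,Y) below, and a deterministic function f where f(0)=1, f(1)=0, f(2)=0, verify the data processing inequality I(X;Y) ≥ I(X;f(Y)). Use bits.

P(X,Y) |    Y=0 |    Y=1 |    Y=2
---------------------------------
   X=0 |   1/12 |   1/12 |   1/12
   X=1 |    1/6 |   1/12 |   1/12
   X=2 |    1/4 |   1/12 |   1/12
I(X;Y) = 0.0325, I(X;f(Y)) = 0.0325, inequality holds: 0.0325 ≥ 0.0325

Data Processing Inequality: For any Markov chain X → Y → Z, we have I(X;Y) ≥ I(X;Z).

Here Z = f(Y) is a deterministic function of Y, forming X → Y → Z.

Original I(X;Y) = 0.0325 bits

After applying f:
P(X,Z) where Z=f(Y):
- P(X,Z=0) = P(X,Y=1) + P(X,Y=2)
- P(X,Z=1) = P(X,Y=0)

I(X;Z) = I(X;f(Y)) = 0.0325 bits

Verification: 0.0325 ≥ 0.0325 ✓

Information cannot be created by processing; the function f can only lose information about X.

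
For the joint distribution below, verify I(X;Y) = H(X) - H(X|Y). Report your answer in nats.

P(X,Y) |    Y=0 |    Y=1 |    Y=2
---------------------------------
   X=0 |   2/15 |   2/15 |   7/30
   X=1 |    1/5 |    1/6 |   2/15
I(X;Y) = 0.0224 nats

Mutual information has multiple equivalent forms:
- I(X;Y) = H(X) - H(X|Y)
- I(X;Y) = H(Y) - H(Y|X)
- I(X;Y) = H(X) + H(Y) - H(X,Y)

Computing all quantities:
H(X) = 0.6931, H(Y) = 1.0953, H(X,Y) = 1.7660
H(X|Y) = 0.6708, H(Y|X) = 1.0729

Verification:
H(X) - H(X|Y) = 0.6931 - 0.6708 = 0.0224
H(Y) - H(Y|X) = 1.0953 - 1.0729 = 0.0224
H(X) + H(Y) - H(X,Y) = 0.6931 + 1.0953 - 1.7660 = 0.0224

All forms give I(X;Y) = 0.0224 nats. ✓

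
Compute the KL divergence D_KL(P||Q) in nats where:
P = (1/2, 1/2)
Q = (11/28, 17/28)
0.0235 nats

KL divergence: D_KL(P||Q) = Σ p(x) log(p(x)/q(x))

Computing term by term:
  x=0: 1/2 × log_e[(1/2)/(11/28)] = 1/2 × 0.2412 = 0.1206
  x=1: 1/2 × log_e[(1/2)/(17/28)] = 1/2 × -0.1942 = -0.0971

D_KL(P||Q) = 0.0235 nats

Note: KL divergence is always non-negative and equals 0 iff P = Q.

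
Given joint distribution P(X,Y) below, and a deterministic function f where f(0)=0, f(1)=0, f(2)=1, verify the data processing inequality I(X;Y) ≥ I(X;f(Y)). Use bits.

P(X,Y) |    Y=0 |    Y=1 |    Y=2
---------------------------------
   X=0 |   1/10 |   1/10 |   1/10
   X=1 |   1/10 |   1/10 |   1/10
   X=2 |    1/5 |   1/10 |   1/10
I(X;Y) = 0.0200, I(X;f(Y)) = 0.0058, inequality holds: 0.0200 ≥ 0.0058

Data Processing Inequality: For any Markov chain X → Y → Z, we have I(X;Y) ≥ I(X;Z).

Here Z = f(Y) is a deterministic function of Y, forming X → Y → Z.

Original I(X;Y) = 0.0200 bits

After applying f:
P(X,Z) where Z=f(Y):
- P(X,Z=0) = P(X,Y=0) + P(X,Y=1)
- P(X,Z=1) = P(X,Y=2)

I(X;Z) = I(X;f(Y)) = 0.0058 bits

Verification: 0.0200 ≥ 0.0058 ✓

Information cannot be created by processing; the function f can only lose information about X.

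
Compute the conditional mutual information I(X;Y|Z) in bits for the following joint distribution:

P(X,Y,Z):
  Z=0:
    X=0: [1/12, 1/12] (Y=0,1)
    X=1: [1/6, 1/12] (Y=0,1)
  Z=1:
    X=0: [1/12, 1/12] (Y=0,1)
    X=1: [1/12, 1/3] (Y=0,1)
0.0443 bits

Conditional mutual information: I(X;Y|Z) = H(X|Z) + H(Y|Z) - H(X,Y|Z)

H(Z) = 0.9799
H(X,Z) = 1.8879 → H(X|Z) = 0.9080
H(Y,Z) = 1.8879 → H(Y|Z) = 0.9080
H(X,Y,Z) = 2.7516 → H(X,Y|Z) = 1.7718

I(X;Y|Z) = 0.9080 + 0.9080 - 1.7718 = 0.0443 bits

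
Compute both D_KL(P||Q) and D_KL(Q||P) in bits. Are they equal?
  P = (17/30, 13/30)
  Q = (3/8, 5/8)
D_KL(P||Q) = 0.1085, D_KL(Q||P) = 0.1069

KL divergence is not symmetric: D_KL(P||Q) ≠ D_KL(Q||P) in general.

D_KL(P||Q) = 0.1085 bits
D_KL(Q||P) = 0.1069 bits

No, they are not equal!

This asymmetry is why KL divergence is not a true distance metric.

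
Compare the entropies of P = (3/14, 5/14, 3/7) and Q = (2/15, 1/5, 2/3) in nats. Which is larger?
P

Computing entropies in nats:
H(P) = 1.0609
H(Q) = 0.8609

Distribution P has higher entropy.

Intuition: The distribution closer to uniform (more spread out) has higher entropy.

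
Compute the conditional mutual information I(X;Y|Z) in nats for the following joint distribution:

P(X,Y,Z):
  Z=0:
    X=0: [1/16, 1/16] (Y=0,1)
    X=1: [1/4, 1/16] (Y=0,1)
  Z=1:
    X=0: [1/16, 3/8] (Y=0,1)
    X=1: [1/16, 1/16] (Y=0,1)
0.0506 nats

Conditional mutual information: I(X;Y|Z) = H(X|Z) + H(Y|Z) - H(X,Y|Z)

H(Z) = 0.6853
H(X,Z) = 1.2450 → H(X|Z) = 0.5597
H(Y,Z) = 1.2450 → H(Y|Z) = 0.5597
H(X,Y,Z) = 1.7541 → H(X,Y|Z) = 1.0688

I(X;Y|Z) = 0.5597 + 0.5597 - 1.0688 = 0.0506 nats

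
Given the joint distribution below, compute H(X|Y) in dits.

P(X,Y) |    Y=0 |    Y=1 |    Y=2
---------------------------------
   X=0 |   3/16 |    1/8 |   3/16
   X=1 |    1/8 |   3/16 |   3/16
0.2956 dits

Using the chain rule: H(X|Y) = H(X,Y) - H(Y)

First, compute H(X,Y) = 0.7710 dits

Marginal P(Y) = (5/16, 5/16, 3/8)
H(Y) = 0.4755 dits

H(X|Y) = H(X,Y) - H(Y) = 0.7710 - 0.4755 = 0.2956 dits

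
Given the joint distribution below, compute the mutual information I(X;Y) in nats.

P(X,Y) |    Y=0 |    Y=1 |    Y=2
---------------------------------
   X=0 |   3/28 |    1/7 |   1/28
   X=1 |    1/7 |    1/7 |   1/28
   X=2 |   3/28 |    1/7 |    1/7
0.0442 nats

Mutual information: I(X;Y) = H(X) + H(Y) - H(X,Y)

Marginals:
P(X) = (2/7, 9/28, 11/28), H(X) = 1.0898 nats
P(Y) = (5/14, 3/7, 3/14), H(Y) = 1.0609 nats

Joint entropy: H(X,Y) = 2.1066 nats

I(X;Y) = 1.0898 + 1.0609 - 2.1066 = 0.0442 nats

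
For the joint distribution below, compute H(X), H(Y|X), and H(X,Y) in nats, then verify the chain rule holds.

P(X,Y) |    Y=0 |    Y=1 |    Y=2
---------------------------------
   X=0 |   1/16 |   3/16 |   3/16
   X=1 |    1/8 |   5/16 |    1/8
H(X,Y) = 1.6844, H(X) = 0.6853, H(Y|X) = 0.9991 (all in nats)

Chain rule: H(X,Y) = H(X) + H(Y|X)

Left side — joint entropy directly:
H(X,Y) = -Σ p(x,y) log p(x,y) = 1.6844 nats

Right side — compute H(Y|X) from the conditional distributions:
P(X) = (7/16, 9/16), so H(X) = 0.6853 nats
H(Y|X) = Σ_x P(X=x) · H(Y|X=x):
  P(Y|X=0) = (1/7, 3/7, 3/7), H(Y|X=0) = 1.0042, weight P(X=0) = 7/16
  P(Y|X=1) = (2/9, 5/9, 2/9), H(Y|X=1) = 0.9950, weight P(X=1) = 9/16
H(Y|X) = 0.9991 nats

H(X) + H(Y|X) = 0.6853 + 0.9991 = 1.6844 nats

Both sides equal 1.6844 nats. ✓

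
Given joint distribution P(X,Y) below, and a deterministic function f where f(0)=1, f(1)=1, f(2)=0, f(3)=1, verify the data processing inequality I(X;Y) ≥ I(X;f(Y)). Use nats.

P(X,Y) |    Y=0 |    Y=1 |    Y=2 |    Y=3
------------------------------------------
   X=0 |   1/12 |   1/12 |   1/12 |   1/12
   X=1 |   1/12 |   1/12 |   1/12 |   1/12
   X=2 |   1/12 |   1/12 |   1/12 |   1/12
I(X;Y) = 0.0000, I(X;f(Y)) = 0.0000, inequality holds: 0.0000 ≥ 0.0000

Data Processing Inequality: For any Markov chain X → Y → Z, we have I(X;Y) ≥ I(X;Z).

Here Z = f(Y) is a deterministic function of Y, forming X → Y → Z.

Original I(X;Y) = 0.0000 nats

After applying f:
P(X,Z) where Z=f(Y):
- P(X,Z=0) = P(X,Y=2)
- P(X,Z=1) = P(X,Y=0) + P(X,Y=1) + P(X,Y=3)

I(X;Z) = I(X;f(Y)) = 0.0000 nats

Verification: 0.0000 ≥ 0.0000 ✓

Information cannot be created by processing; the function f can only lose information about X.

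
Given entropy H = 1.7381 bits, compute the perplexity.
3.3360

Perplexity is 2^H (or exp(H) for natural log).

H = 1.7381 bits
Perplexity = 2^1.7381 = 3.3360

Interpretation: The model's uncertainty is equivalent to choosing uniformly among 3.3 options.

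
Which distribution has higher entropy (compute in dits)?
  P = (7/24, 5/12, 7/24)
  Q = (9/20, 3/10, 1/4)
P

Computing entropies in dits:
H(P) = 0.4706
H(Q) = 0.4634

Distribution P has higher entropy.

Intuition: The distribution closer to uniform (more spread out) has higher entropy.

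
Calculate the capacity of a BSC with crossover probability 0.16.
0.3657 bits

For a binary symmetric channel (BSC) with error probability p:
Capacity C = 1 - H(p) bits per symbol

where H(p) = -p log₂(p) - (1-p) log₂(1-p) is the binary entropy function.

H(0.16) = 0.6343 bits
C = 1 - 0.6343 = 0.3657 bits per symbol

This means we can reliably transmit up to 0.3657 bits of information per channel use.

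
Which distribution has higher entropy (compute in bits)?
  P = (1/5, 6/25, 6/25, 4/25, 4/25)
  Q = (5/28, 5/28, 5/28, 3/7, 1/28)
P

Computing entropies in bits:
H(P) = 2.2987
H(Q) = 2.0271

Distribution P has higher entropy.

Intuition: The distribution closer to uniform (more spread out) has higher entropy.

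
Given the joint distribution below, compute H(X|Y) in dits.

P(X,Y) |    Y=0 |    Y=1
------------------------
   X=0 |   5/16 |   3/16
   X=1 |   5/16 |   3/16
0.3010 dits

Using the chain rule: H(X|Y) = H(X,Y) - H(Y)

First, compute H(X,Y) = 0.5883 dits

Marginal P(Y) = (5/8, 3/8)
H(Y) = 0.2873 dits

H(X|Y) = H(X,Y) - H(Y) = 0.5883 - 0.2873 = 0.3010 dits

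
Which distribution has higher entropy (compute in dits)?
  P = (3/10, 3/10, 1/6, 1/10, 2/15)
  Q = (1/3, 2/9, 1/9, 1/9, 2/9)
Q

Computing entropies in dits:
H(P) = 0.6601
H(Q) = 0.6614

Distribution Q has higher entropy.

Intuition: The distribution closer to uniform (more spread out) has higher entropy.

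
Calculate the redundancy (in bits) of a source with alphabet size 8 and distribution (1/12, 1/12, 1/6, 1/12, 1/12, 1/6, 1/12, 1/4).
0.1446 bits

Redundancy measures how far a source is from maximum entropy:
R = H_max - H(X)

Maximum entropy for 8 symbols: H_max = log_2(8) = 3.0000 bits
Actual entropy: H(X) = 2.8554 bits
Redundancy: R = 3.0000 - 2.8554 = 0.1446 bits

This redundancy represents potential for compression: the source could be compressed by 0.1446 bits per symbol.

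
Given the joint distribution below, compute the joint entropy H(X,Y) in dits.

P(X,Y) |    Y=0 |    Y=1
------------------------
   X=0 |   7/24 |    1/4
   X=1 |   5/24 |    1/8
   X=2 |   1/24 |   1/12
0.7088 dits

Joint entropy is H(X,Y) = -Σ_{x,y} p(x,y) log p(x,y).

Summing over all non-zero entries:
H(X,Y) = -[7/24·log_10(7/24) + 1/4·log_10(1/4) + 5/24·log_10(5/24) + 1/8·log_10(1/8) + 1/24·log_10(1/24) + 1/12·log_10(1/12)]
H(X,Y) = 0.7088 dits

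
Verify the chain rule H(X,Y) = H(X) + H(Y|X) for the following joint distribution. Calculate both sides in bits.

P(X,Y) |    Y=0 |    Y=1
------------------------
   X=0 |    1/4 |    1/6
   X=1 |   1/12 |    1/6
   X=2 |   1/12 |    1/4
H(X,Y) = 2.4591, H(X) = 1.5546, H(Y|X) = 0.9046 (all in bits)

Chain rule: H(X,Y) = H(X) + H(Y|X)

Left side — joint entropy directly:
H(X,Y) = -Σ p(x,y) log p(x,y) = 2.4591 bits

Right side — compute H(Y|X) from the conditional distributions:
P(X) = (5/12, 1/4, 1/3), so H(X) = 1.5546 bits
H(Y|X) = Σ_x P(X=x) · H(Y|X=x):
  P(Y|X=0) = (3/5, 2/5), H(Y|X=0) = 0.9710, weight P(X=0) = 5/12
  P(Y|X=1) = (1/3, 2/3), H(Y|X=1) = 0.9183, weight P(X=1) = 1/4
  P(Y|X=2) = (1/4, 3/4), H(Y|X=2) = 0.8113, weight P(X=2) = 1/3
H(Y|X) = 0.9046 bits

H(X) + H(Y|X) = 1.5546 + 0.9046 = 2.4591 bits

Both sides equal 2.4591 bits. ✓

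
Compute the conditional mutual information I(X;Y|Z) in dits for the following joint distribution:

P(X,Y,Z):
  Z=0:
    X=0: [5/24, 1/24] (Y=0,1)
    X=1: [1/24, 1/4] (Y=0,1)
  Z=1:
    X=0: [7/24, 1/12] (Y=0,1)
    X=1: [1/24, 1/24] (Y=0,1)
0.0668 dits

Conditional mutual information: I(X;Y|Z) = H(X|Z) + H(Y|Z) - H(X,Y|Z)

H(Z) = 0.2995
H(X,Z) = 0.5563 → H(X|Z) = 0.2567
H(Y,Z) = 0.5785 → H(Y|Z) = 0.2790
H(X,Y,Z) = 0.7685 → H(X,Y|Z) = 0.4690

I(X;Y|Z) = 0.2567 + 0.2790 - 0.4690 = 0.0668 dits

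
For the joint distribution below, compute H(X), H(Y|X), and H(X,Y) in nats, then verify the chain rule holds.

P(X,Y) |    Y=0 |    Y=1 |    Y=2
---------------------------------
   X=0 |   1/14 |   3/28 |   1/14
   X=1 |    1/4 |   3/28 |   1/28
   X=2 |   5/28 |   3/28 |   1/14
H(X,Y) = 2.0567, H(X) = 1.0813, H(Y|X) = 0.9753 (all in nats)

Chain rule: H(X,Y) = H(X) + H(Y|X)

Left side — joint entropy directly:
H(X,Y) = -Σ p(x,y) log p(x,y) = 2.0567 nats

Right side — compute H(Y|X) from the conditional distributions:
P(X) = (1/4, 11/28, 5/14), so H(X) = 1.0813 nats
H(Y|X) = Σ_x P(X=x) · H(Y|X=x):
  P(Y|X=0) = (2/7, 3/7, 2/7), H(Y|X=0) = 1.0790, weight P(X=0) = 1/4
  P(Y|X=1) = (7/11, 3/11, 1/11), H(Y|X=1) = 0.8600, weight P(X=1) = 11/28
  P(Y|X=2) = (1/2, 3/10, 1/5), H(Y|X=2) = 1.0297, weight P(X=2) = 5/14
H(Y|X) = 0.9753 nats

H(X) + H(Y|X) = 1.0813 + 0.9753 = 2.0567 nats

Both sides equal 2.0567 nats. ✓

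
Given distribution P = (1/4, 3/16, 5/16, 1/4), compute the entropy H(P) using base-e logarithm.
1.3705 nats

Shannon entropy is H(X) = -Σ p(x) log p(x).

For P = (1/4, 3/16, 5/16, 1/4):
H = -1/4 × log_e(1/4) -3/16 × log_e(3/16) -5/16 × log_e(5/16) -1/4 × log_e(1/4)
H = 1.3705 nats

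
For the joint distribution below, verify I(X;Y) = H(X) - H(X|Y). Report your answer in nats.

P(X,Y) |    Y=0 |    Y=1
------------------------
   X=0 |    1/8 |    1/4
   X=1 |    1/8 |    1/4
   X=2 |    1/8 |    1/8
I(X;Y) = 0.0109 nats

Mutual information has multiple equivalent forms:
- I(X;Y) = H(X) - H(X|Y)
- I(X;Y) = H(Y) - H(Y|X)
- I(X;Y) = H(X) + H(Y) - H(X,Y)

Computing all quantities:
H(X) = 1.0822, H(Y) = 0.6616, H(X,Y) = 1.7329
H(X|Y) = 1.0713, H(Y|X) = 0.6507

Verification:
H(X) - H(X|Y) = 1.0822 - 1.0713 = 0.0109
H(Y) - H(Y|X) = 0.6616 - 0.6507 = 0.0109
H(X) + H(Y) - H(X,Y) = 1.0822 + 0.6616 - 1.7329 = 0.0109

All forms give I(X;Y) = 0.0109 nats. ✓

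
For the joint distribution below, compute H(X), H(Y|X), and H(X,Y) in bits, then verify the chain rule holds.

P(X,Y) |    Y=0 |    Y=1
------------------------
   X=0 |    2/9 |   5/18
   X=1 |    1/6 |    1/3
H(X,Y) = 1.9547, H(X) = 1.0000, H(Y|X) = 0.9547 (all in bits)

Chain rule: H(X,Y) = H(X) + H(Y|X)

Left side — joint entropy directly:
H(X,Y) = -Σ p(x,y) log p(x,y) = 1.9547 bits

Right side — compute H(Y|X) from the conditional distributions:
P(X) = (1/2, 1/2), so H(X) = 1.0000 bits
H(Y|X) = Σ_x P(X=x) · H(Y|X=x):
  P(Y|X=0) = (4/9, 5/9), H(Y|X=0) = 0.9911, weight P(X=0) = 1/2
  P(Y|X=1) = (1/3, 2/3), H(Y|X=1) = 0.9183, weight P(X=1) = 1/2
H(Y|X) = 0.9547 bits

H(X) + H(Y|X) = 1.0000 + 0.9547 = 1.9547 bits

Both sides equal 1.9547 bits. ✓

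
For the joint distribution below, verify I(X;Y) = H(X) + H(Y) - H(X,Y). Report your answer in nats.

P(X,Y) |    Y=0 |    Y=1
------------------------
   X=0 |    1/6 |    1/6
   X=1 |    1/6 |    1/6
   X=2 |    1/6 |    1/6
I(X;Y) = 0.0000 nats

Mutual information has multiple equivalent forms:
- I(X;Y) = H(X) - H(X|Y)
- I(X;Y) = H(Y) - H(Y|X)
- I(X;Y) = H(X) + H(Y) - H(X,Y)

Computing all quantities:
H(X) = 1.0986, H(Y) = 0.6931, H(X,Y) = 1.7918
H(X|Y) = 1.0986, H(Y|X) = 0.6931

Verification:
H(X) - H(X|Y) = 1.0986 - 1.0986 = 0.0000
H(Y) - H(Y|X) = 0.6931 - 0.6931 = 0.0000
H(X) + H(Y) - H(X,Y) = 1.0986 + 0.6931 - 1.7918 = 0.0000

All forms give I(X;Y) = 0.0000 nats. ✓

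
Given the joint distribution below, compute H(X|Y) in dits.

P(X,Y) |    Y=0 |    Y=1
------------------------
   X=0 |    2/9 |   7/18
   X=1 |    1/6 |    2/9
0.2893 dits

Using the chain rule: H(X|Y) = H(X,Y) - H(Y)

First, compute H(X,Y) = 0.5795 dits

Marginal P(Y) = (7/18, 11/18)
H(Y) = 0.2902 dits

H(X|Y) = H(X,Y) - H(Y) = 0.5795 - 0.2902 = 0.2893 dits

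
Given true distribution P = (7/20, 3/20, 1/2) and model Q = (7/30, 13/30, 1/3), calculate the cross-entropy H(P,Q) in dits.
0.5142 dits

Cross-entropy: H(P,Q) = -Σ p(x) log q(x)

Alternatively: H(P,Q) = H(P) + D_KL(P||Q)
H(P) = 0.4337 dits
D_KL(P||Q) = 0.0806 dits

H(P,Q) = 0.4337 + 0.0806 = 0.5142 dits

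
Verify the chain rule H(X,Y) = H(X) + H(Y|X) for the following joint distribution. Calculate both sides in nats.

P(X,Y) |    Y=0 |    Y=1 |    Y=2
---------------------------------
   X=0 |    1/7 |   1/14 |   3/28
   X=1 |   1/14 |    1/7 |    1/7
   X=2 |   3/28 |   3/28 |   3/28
H(X,Y) = 2.1682, H(X) = 1.0974, H(Y|X) = 1.0709 (all in nats)

Chain rule: H(X,Y) = H(X) + H(Y|X)

Left side — joint entropy directly:
H(X,Y) = -Σ p(x,y) log p(x,y) = 2.1682 nats

Right side — compute H(Y|X) from the conditional distributions:
P(X) = (9/28, 5/14, 9/28), so H(X) = 1.0974 nats
H(Y|X) = Σ_x P(X=x) · H(Y|X=x):
  P(Y|X=0) = (4/9, 2/9, 1/3), H(Y|X=0) = 1.0609, weight P(X=0) = 9/28
  P(Y|X=1) = (1/5, 2/5, 2/5), H(Y|X=1) = 1.0549, weight P(X=1) = 5/14
  P(Y|X=2) = (1/3, 1/3, 1/3), H(Y|X=2) = 1.0986, weight P(X=2) = 9/28
H(Y|X) = 1.0709 nats

H(X) + H(Y|X) = 1.0974 + 1.0709 = 2.1682 nats

Both sides equal 2.1682 nats. ✓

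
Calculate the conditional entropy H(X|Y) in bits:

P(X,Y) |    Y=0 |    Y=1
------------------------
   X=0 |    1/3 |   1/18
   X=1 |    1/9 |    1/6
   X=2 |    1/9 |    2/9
1.3864 bits

Using the chain rule: H(X|Y) = H(X,Y) - H(Y)

First, compute H(X,Y) = 2.3774 bits

Marginal P(Y) = (5/9, 4/9)
H(Y) = 0.9911 bits

H(X|Y) = H(X,Y) - H(Y) = 2.3774 - 0.9911 = 1.3864 bits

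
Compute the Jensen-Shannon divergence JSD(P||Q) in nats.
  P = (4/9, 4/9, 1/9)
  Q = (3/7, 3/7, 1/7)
0.0011 nats

Jensen-Shannon divergence is:
JSD(P||Q) = 0.5 × D_KL(P||M) + 0.5 × D_KL(Q||M)
where M = 0.5 × (P + Q) is the mixture distribution.

M = 0.5 × (4/9, 4/9, 1/9) + 0.5 × (3/7, 3/7, 1/7) = (0.436508, 0.436508, 0.126984)

D_KL(P||M) = 0.0012 nats
D_KL(Q||M) = 0.0011 nats

JSD(P||Q) = 0.5 × 0.0012 + 0.5 × 0.0011 = 0.0011 nats

Unlike KL divergence, JSD is symmetric and bounded: 0 ≤ JSD ≤ log(2).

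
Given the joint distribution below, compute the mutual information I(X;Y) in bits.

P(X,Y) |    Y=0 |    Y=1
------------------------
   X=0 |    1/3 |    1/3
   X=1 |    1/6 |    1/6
0.0000 bits

Mutual information: I(X;Y) = H(X) + H(Y) - H(X,Y)

Marginals:
P(X) = (2/3, 1/3), H(X) = 0.9183 bits
P(Y) = (1/2, 1/2), H(Y) = 1.0000 bits

Joint entropy: H(X,Y) = 1.9183 bits

I(X;Y) = 0.9183 + 1.0000 - 1.9183 = 0.0000 bits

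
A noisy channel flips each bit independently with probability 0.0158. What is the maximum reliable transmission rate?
0.8828 bits

For a binary symmetric channel (BSC) with error probability p:
Capacity C = 1 - H(p) bits per symbol

where H(p) = -p log₂(p) - (1-p) log₂(1-p) is the binary entropy function.

H(0.0158) = 0.1172 bits
C = 1 - 0.1172 = 0.8828 bits per symbol

This means we can reliably transmit up to 0.8828 bits of information per channel use.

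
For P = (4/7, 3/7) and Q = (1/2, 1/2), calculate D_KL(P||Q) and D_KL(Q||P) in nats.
D_KL(P||Q) = 0.0102, D_KL(Q||P) = 0.0103

KL divergence is not symmetric: D_KL(P||Q) ≠ D_KL(Q||P) in general.

D_KL(P||Q) = 0.0102 nats
D_KL(Q||P) = 0.0103 nats

No, they are not equal!

This asymmetry is why KL divergence is not a true distance metric.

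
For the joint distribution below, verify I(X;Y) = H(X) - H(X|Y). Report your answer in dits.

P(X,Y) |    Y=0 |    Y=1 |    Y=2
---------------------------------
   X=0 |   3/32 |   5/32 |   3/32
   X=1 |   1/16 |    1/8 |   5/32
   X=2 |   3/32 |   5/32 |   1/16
I(X;Y) = 0.0117 dits

Mutual information has multiple equivalent forms:
- I(X;Y) = H(X) - H(X|Y)
- I(X;Y) = H(Y) - H(Y|X)
- I(X;Y) = H(X) + H(Y) - H(X,Y)

Computing all quantities:
H(X) = 0.4767, H(Y) = 0.4654, H(X,Y) = 0.9304
H(X|Y) = 0.4650, H(Y|X) = 0.4537

Verification:
H(X) - H(X|Y) = 0.4767 - 0.4650 = 0.0117
H(Y) - H(Y|X) = 0.4654 - 0.4537 = 0.0117
H(X) + H(Y) - H(X,Y) = 0.4767 + 0.4654 - 0.9304 = 0.0117

All forms give I(X;Y) = 0.0117 dits. ✓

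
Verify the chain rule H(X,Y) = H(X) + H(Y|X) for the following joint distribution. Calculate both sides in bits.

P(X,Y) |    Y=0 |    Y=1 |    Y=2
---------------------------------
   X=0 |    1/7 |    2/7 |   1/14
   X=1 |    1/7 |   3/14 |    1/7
H(X,Y) = 2.4677, H(X) = 1.0000, H(Y|X) = 1.4677 (all in bits)

Chain rule: H(X,Y) = H(X) + H(Y|X)

Left side — joint entropy directly:
H(X,Y) = -Σ p(x,y) log p(x,y) = 2.4677 bits

Right side — compute H(Y|X) from the conditional distributions:
P(X) = (1/2, 1/2), so H(X) = 1.0000 bits
H(Y|X) = Σ_x P(X=x) · H(Y|X=x):
  P(Y|X=0) = (2/7, 4/7, 1/7), H(Y|X=0) = 1.3788, weight P(X=0) = 1/2
  P(Y|X=1) = (2/7, 3/7, 2/7), H(Y|X=1) = 1.5567, weight P(X=1) = 1/2
H(Y|X) = 1.4677 bits

H(X) + H(Y|X) = 1.0000 + 1.4677 = 2.4677 bits

Both sides equal 2.4677 bits. ✓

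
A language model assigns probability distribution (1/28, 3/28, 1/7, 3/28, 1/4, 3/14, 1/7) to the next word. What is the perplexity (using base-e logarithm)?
6.2356

Perplexity is e^H (or exp(H) for natural log).

First, H = -Σ p log p = 1.8303 nats
Perplexity = e^1.8303 = 6.2356

Interpretation: The model's uncertainty is equivalent to choosing uniformly among 6.2 options.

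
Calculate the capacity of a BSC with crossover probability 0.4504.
0.0071 bits

For a binary symmetric channel (BSC) with error probability p:
Capacity C = 1 - H(p) bits per symbol

where H(p) = -p log₂(p) - (1-p) log₂(1-p) is the binary entropy function.

H(0.4504) = 0.9929 bits
C = 1 - 0.9929 = 0.0071 bits per symbol

This means we can reliably transmit up to 0.0071 bits of information per channel use.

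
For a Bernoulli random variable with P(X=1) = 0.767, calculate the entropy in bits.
0.7832 bits

The binary entropy function is:
H(p) = -p log(p) - (1-p) log(1-p)

H(0.767) = -0.767 × log_2(0.767) - 0.233 × log_2(0.233)
H(0.767) = 0.7832 bits

Note: Binary entropy is maximized at p=0.5 (H=1 bit) and minimized at p=0 or p=1 (H=0).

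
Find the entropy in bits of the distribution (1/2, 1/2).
1.0000 bits

Shannon entropy is H(X) = -Σ p(x) log p(x).

For P = (1/2, 1/2):
H = -1/2 × log_2(1/2) -1/2 × log_2(1/2)
H = 1.0000 bits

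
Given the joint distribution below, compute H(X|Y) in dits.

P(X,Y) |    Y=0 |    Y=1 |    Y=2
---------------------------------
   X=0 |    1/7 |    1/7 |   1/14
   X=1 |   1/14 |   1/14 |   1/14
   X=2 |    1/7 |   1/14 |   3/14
0.4400 dits

Using the chain rule: H(X|Y) = H(X,Y) - H(Y)

First, compute H(X,Y) = 0.9149 dits

Marginal P(Y) = (5/14, 2/7, 5/14)
H(Y) = 0.4748 dits

H(X|Y) = H(X,Y) - H(Y) = 0.9149 - 0.4748 = 0.4400 dits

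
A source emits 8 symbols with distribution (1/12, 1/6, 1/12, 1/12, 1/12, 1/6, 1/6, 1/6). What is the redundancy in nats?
0.0566 nats

Redundancy measures how far a source is from maximum entropy:
R = H_max - H(X)

Maximum entropy for 8 symbols: H_max = log_e(8) = 2.0794 nats
Actual entropy: H(X) = 2.0228 nats
Redundancy: R = 2.0794 - 2.0228 = 0.0566 nats

This redundancy represents potential for compression: the source could be compressed by 0.0566 nats per symbol.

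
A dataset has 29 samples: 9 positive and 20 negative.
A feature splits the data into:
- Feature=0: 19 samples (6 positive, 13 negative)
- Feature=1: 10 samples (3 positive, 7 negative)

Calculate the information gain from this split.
0.0002 bits

Information Gain = H(Y) - H(Y|Feature)

Before split:
P(positive) = 9/29 = 0.3103
H(Y) = 0.8936 bits

After split:
Feature=0: H = 0.8997 bits (weight = 19/29)
Feature=1: H = 0.8813 bits (weight = 10/29)
H(Y|Feature) = (19/29)×0.8997 + (10/29)×0.8813 = 0.8934 bits

Information Gain = 0.8936 - 0.8934 = 0.0002 bits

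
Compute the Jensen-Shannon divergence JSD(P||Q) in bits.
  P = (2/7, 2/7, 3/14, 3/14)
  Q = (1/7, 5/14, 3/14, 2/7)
0.0241 bits

Jensen-Shannon divergence is:
JSD(P||Q) = 0.5 × D_KL(P||M) + 0.5 × D_KL(Q||M)
where M = 0.5 × (P + Q) is the mixture distribution.

M = 0.5 × (2/7, 2/7, 3/14, 3/14) + 0.5 × (1/7, 5/14, 3/14, 2/7) = (3/14, 9/28, 3/14, 1/4)

D_KL(P||M) = 0.0224 bits
D_KL(Q||M) = 0.0258 bits

JSD(P||Q) = 0.5 × 0.0224 + 0.5 × 0.0258 = 0.0241 bits

Unlike KL divergence, JSD is symmetric and bounded: 0 ≤ JSD ≤ log(2).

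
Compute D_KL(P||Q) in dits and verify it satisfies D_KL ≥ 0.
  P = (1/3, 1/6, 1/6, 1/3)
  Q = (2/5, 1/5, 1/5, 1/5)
0.0212 dits

KL divergence satisfies the Gibbs inequality: D_KL(P||Q) ≥ 0 for all distributions P, Q.

D_KL(P||Q) = Σ p(x) log(p(x)/q(x))
Term by term:
  x=0: 1/3 × log_10[(1/3)/(2/5)] = -0.0264
  x=1: 1/6 × log_10[(1/6)/(1/5)] = -0.0132
  x=2: 1/6 × log_10[(1/6)/(1/5)] = -0.0132
  x=3: 1/3 × log_10[(1/3)/(1/5)] = 0.0739
D_KL(P||Q) = 0.0212 dits

D_KL(P||Q) = 0.0212 ≥ 0 ✓

This non-negativity is a fundamental property: relative entropy cannot be negative because it measures how different Q is from P.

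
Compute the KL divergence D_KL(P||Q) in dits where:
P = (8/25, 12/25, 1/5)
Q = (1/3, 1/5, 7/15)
0.1032 dits

KL divergence: D_KL(P||Q) = Σ p(x) log(p(x)/q(x))

Computing term by term:
  x=0: 8/25 × log_10[(8/25)/(1/3)] = 8/25 × -0.0177 = -0.0057
  x=1: 12/25 × log_10[(12/25)/(1/5)] = 12/25 × 0.3802 = 0.1825
  x=2: 1/5 × log_10[(1/5)/(7/15)] = 1/5 × -0.3680 = -0.0736

D_KL(P||Q) = 0.1032 dits

Note: KL divergence is always non-negative and equals 0 iff P = Q.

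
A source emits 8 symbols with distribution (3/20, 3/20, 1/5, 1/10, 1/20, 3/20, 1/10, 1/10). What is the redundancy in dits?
0.0275 dits

Redundancy measures how far a source is from maximum entropy:
R = H_max - H(X)

Maximum entropy for 8 symbols: H_max = log_10(8) = 0.9031 dits
Actual entropy: H(X) = 0.8756 dits
Redundancy: R = 0.9031 - 0.8756 = 0.0275 dits

This redundancy represents potential for compression: the source could be compressed by 0.0275 dits per symbol.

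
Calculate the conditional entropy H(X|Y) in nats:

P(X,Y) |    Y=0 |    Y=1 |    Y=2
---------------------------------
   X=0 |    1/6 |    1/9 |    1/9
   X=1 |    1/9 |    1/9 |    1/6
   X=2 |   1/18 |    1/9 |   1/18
1.0405 nats

Using the chain rule: H(X|Y) = H(X,Y) - H(Y)

First, compute H(X,Y) = 2.1391 nats

Marginal P(Y) = (1/3, 1/3, 1/3)
H(Y) = 1.0986 nats

H(X|Y) = H(X,Y) - H(Y) = 2.1391 - 1.0986 = 1.0405 nats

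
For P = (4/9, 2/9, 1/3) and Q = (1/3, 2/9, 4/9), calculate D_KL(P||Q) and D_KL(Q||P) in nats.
D_KL(P||Q) = 0.0320, D_KL(Q||P) = 0.0320

KL divergence is not symmetric: D_KL(P||Q) ≠ D_KL(Q||P) in general.

D_KL(P||Q) = 0.0320 nats
D_KL(Q||P) = 0.0320 nats

In this case they happen to be equal (to 4 decimal places).

This asymmetry is why KL divergence is not a true distance metric.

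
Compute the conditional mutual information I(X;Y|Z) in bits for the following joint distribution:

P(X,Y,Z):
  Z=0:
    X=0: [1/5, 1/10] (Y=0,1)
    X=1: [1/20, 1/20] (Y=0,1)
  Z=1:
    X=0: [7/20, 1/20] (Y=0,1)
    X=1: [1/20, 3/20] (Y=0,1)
0.1776 bits

Conditional mutual information: I(X;Y|Z) = H(X|Z) + H(Y|Z) - H(X,Y|Z)

H(Z) = 0.9710
H(X,Z) = 1.8464 → H(X|Z) = 0.8755
H(Y,Z) = 1.9037 → H(Y|Z) = 0.9328
H(X,Y,Z) = 2.6016 → H(X,Y|Z) = 1.6307

I(X;Y|Z) = 0.8755 + 0.9328 - 1.6307 = 0.1776 bits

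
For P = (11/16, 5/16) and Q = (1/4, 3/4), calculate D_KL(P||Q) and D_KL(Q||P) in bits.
D_KL(P||Q) = 0.6087, D_KL(Q||P) = 0.5824

KL divergence is not symmetric: D_KL(P||Q) ≠ D_KL(Q||P) in general.

D_KL(P||Q) = 0.6087 bits
D_KL(Q||P) = 0.5824 bits

No, they are not equal!

This asymmetry is why KL divergence is not a true distance metric.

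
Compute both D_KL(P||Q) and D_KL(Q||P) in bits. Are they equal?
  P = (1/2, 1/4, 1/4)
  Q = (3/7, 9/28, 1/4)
D_KL(P||Q) = 0.0206, D_KL(Q||P) = 0.0212

KL divergence is not symmetric: D_KL(P||Q) ≠ D_KL(Q||P) in general.

D_KL(P||Q) = 0.0206 bits
D_KL(Q||P) = 0.0212 bits

No, they are not equal!

This asymmetry is why KL divergence is not a true distance metric.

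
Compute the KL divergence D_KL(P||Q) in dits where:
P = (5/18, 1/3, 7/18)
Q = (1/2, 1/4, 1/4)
0.0454 dits

KL divergence: D_KL(P||Q) = Σ p(x) log(p(x)/q(x))

Computing term by term:
  x=0: 5/18 × log_10[(5/18)/(1/2)] = 5/18 × -0.2553 = -0.0709
  x=1: 1/3 × log_10[(1/3)/(1/4)] = 1/3 × 0.1249 = 0.0416
  x=2: 7/18 × log_10[(7/18)/(1/4)] = 7/18 × 0.1919 = 0.0746

D_KL(P||Q) = 0.0454 dits

Note: KL divergence is always non-negative and equals 0 iff P = Q.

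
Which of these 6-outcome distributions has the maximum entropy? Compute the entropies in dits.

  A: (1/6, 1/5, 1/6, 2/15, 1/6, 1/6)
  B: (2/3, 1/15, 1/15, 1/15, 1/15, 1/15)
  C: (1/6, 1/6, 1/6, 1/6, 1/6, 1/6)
C

For a discrete distribution over n outcomes, entropy is maximized by the uniform distribution.

Computing entropies:
H(A) = 0.7752 dits
H(B) = 0.5094 dits
H(C) = 0.7782 dits

The uniform distribution (where all probabilities equal 1/6) achieves the maximum entropy of log_10(6) = 0.7782 dits.

Distribution C has the highest entropy.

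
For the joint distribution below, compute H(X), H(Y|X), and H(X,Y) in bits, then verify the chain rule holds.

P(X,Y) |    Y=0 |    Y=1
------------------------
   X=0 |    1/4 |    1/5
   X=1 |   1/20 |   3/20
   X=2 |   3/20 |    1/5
H(X,Y) = 2.4660, H(X) = 1.5129, H(Y|X) = 0.9531 (all in bits)

Chain rule: H(X,Y) = H(X) + H(Y|X)

Left side — joint entropy directly:
H(X,Y) = -Σ p(x,y) log p(x,y) = 2.4660 bits

Right side — compute H(Y|X) from the conditional distributions:
P(X) = (9/20, 1/5, 7/20), so H(X) = 1.5129 bits
H(Y|X) = Σ_x P(X=x) · H(Y|X=x):
  P(Y|X=0) = (5/9, 4/9), H(Y|X=0) = 0.9911, weight P(X=0) = 9/20
  P(Y|X=1) = (1/4, 3/4), H(Y|X=1) = 0.8113, weight P(X=1) = 1/5
  P(Y|X=2) = (3/7, 4/7), H(Y|X=2) = 0.9852, weight P(X=2) = 7/20
H(Y|X) = 0.9531 bits

H(X) + H(Y|X) = 1.5129 + 0.9531 = 2.4660 bits

Both sides equal 2.4660 bits. ✓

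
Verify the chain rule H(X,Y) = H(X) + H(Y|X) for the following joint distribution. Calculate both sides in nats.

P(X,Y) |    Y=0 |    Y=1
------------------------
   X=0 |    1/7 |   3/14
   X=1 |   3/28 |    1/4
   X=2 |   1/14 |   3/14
H(X,Y) = 1.7126, H(X) = 1.0934, H(Y|X) = 0.6192 (all in nats)

Chain rule: H(X,Y) = H(X) + H(Y|X)

Left side — joint entropy directly:
H(X,Y) = -Σ p(x,y) log p(x,y) = 1.7126 nats

Right side — compute H(Y|X) from the conditional distributions:
P(X) = (5/14, 5/14, 2/7), so H(X) = 1.0934 nats
H(Y|X) = Σ_x P(X=x) · H(Y|X=x):
  P(Y|X=0) = (2/5, 3/5), H(Y|X=0) = 0.6730, weight P(X=0) = 5/14
  P(Y|X=1) = (3/10, 7/10), H(Y|X=1) = 0.6109, weight P(X=1) = 5/14
  P(Y|X=2) = (1/4, 3/4), H(Y|X=2) = 0.5623, weight P(X=2) = 2/7
H(Y|X) = 0.6192 nats

H(X) + H(Y|X) = 1.0934 + 0.6192 = 1.7126 nats

Both sides equal 1.7126 nats. ✓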